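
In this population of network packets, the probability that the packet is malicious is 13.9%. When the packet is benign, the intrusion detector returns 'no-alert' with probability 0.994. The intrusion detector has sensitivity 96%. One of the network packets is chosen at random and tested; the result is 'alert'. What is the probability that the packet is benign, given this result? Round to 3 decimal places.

Write H for 'the packet is malicious'. Prior odds H:¬H = 0.139/0.861 = 0.16144. For the 'alert' outcome, the likelihood ratio is 0.96/0.006 = 160.00.
Posterior odds = 0.16144 × 160.00 = 25.830, so P(H|E) = 25.830/(1+25.830) = 0.963. Then P(¬H|E) = 1 − 0.963 = 0.037.

P(¬H | E) ≈ 0.037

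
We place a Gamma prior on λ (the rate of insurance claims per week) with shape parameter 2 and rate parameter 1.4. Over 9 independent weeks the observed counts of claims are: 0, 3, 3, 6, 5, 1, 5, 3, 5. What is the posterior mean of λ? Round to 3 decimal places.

Total count ∑xᵢ = 31 over n = 9 weeks.
Gamma is conjugate to the Poisson likelihood: posterior is Gamma(shape = 2+31 = 33, rate = 1.4+9 = 10.4).
E[λ | data] = 33/10.4 = 3.173.

Posterior mean ≈ 3.173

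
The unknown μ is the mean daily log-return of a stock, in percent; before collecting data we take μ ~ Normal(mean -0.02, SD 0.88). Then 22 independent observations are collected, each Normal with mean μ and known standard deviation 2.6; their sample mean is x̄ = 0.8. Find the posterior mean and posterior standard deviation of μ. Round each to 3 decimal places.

Prior precision 1/τ₀² = 1/0.88² = 1.29132; data precision n/σ² = 22/2.6² = 3.25444.
Posterior precision = 1.29132 + 3.25444 = 4.54576, giving posterior SD = 1/√4.54576 = 0.469.
Posterior mean = (1.29132·-0.02 + 3.25444·0.8) / 4.54576 = 0.567.

Posterior mean ≈ 0.567; posterior SD ≈ 0.469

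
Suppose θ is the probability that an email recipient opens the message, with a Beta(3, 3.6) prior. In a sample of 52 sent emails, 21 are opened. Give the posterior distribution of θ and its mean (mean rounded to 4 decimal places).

Posterior: Beta(24, 34.6); mean ≈ 0.4096

Observing 21 successes and 31 failures updates Beta(3, 3.6) by adding the success and failure counts to the two shape parameters: α = 3+21 = 24, β = 3.6+31 = 34.6.
E[θ | data] = 24/(24+34.6) = 0.4096.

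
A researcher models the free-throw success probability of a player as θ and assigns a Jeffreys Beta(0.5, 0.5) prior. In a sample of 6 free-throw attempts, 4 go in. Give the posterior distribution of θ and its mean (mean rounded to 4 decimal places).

Observing 4 successes and 2 failures updates Beta(0.5, 0.5) by adding the success and failure counts to the two shape parameters: α = 0.5+4 = 4.5, β = 0.5+2 = 2.5.
E[θ | data] = 4.5/(4.5+2.5) = 0.6429.

Posterior: Beta(4.5, 2.5); mean ≈ 0.6429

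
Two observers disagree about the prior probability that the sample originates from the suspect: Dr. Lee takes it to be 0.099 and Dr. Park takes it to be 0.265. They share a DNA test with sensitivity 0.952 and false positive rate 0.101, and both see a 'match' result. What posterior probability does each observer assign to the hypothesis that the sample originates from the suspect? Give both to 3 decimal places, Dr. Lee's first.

Dr. Lee: 0.509; Dr. Park: 0.773

The likelihood ratio for a 'match' result is 0.952/0.101 = 9.4257.
Dr. Lee: prior odds 0.099/0.901 = 0.10988; posterior odds 1.0357; posterior probability 0.509.
Dr. Park: prior odds 0.265/0.735 = 0.36054; posterior odds 3.3984; posterior probability 0.773.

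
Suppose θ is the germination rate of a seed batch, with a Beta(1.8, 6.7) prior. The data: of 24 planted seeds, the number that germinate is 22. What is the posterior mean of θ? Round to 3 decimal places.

Posterior mean ≈ 0.732

The binomial likelihood is conjugate to the Beta prior: with 22 successes and 2 failures, the posterior is Beta(1.8+22, 6.7+2) = Beta(23.8, 8.7).
Posterior mean = α/(α+β) = 23.8/32.5 = 0.732.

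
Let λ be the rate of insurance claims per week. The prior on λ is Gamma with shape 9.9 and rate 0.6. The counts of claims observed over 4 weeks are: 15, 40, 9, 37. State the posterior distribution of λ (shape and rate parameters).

Total count ∑xᵢ = 101 over n = 4 weeks.
Gamma is conjugate to the Poisson likelihood: posterior is Gamma(shape = 9.9+101 = 110.9, rate = 0.6+4 = 4.6).

Posterior: Gamma(shape=110.9, rate=4.6)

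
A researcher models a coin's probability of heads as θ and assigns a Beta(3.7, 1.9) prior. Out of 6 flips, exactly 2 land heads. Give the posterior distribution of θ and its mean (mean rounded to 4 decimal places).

The binomial likelihood is conjugate to the Beta prior: with 2 successes and 4 failures, the posterior is Beta(3.7+2, 1.9+4) = Beta(5.7, 5.9).
E[θ | data] = 5.7/(5.7+5.9) = 0.4914.

Posterior: Beta(5.7, 5.9); mean ≈ 0.4914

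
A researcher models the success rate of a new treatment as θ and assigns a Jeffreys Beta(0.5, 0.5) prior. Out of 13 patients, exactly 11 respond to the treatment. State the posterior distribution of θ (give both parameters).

Posterior: Beta(11.5, 2.5)

Observing 11 successes and 2 failures updates Beta(0.5, 0.5) by adding the success and failure counts to the two shape parameters: α = 0.5+11 = 11.5, β = 0.5+2 = 2.5.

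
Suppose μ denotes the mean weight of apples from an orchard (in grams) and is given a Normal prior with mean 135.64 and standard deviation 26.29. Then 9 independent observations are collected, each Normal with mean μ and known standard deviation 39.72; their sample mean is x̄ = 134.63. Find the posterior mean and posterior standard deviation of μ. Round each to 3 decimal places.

With known σ, the Normal prior is conjugate. Weight on the data is w = (n/σ²)/(n/σ² + 1/τ₀²) = 0.00570458/(0.00570458+0.00144683) = 0.79769.
Posterior mean = w·x̄ + (1−w)·μ₀ = 0.79769·134.63 + 0.20231·135.64 = 134.834. Posterior variance = 1/(0.00570458+0.00144683) = 139.832, so SD = 11.825.

Posterior mean ≈ 134.834; posterior SD ≈ 11.825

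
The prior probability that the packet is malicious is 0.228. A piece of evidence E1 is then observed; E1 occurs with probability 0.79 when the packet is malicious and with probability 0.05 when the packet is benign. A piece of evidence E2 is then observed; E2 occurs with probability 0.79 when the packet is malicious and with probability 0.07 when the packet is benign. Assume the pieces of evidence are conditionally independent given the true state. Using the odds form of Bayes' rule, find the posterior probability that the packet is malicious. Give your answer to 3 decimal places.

Posterior probability ≈ 0.981

Prior odds = 0.228/(1−0.228) = 0.29534. In log-odds, ln(0.29534) = -1.2196.
Add log likelihood ratios: ln(15.800) + ln(11.286) = 5.1835.
Posterior log-odds = 3.9639, so posterior odds = exp(3.9639) = 52.663. Converting, P(H|E) = 52.663/53.663 = 0.981.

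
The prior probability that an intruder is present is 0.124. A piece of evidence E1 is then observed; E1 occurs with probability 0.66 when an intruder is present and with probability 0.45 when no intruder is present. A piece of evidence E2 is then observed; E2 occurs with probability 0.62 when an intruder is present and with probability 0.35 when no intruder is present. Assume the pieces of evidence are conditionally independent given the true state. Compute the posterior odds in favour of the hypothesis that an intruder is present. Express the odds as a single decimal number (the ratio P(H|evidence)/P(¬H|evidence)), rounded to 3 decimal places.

Posterior odds ≈ 0.368

Prior odds = 0.124/(1−0.124) = 0.14155. In log-odds, ln(0.14155) = -1.9551.
Add log likelihood ratios: ln(1.4667) + ln(1.7714) = 0.95478.
Posterior log-odds = -1.0003, so posterior odds = exp(-1.0003) = 0.36777.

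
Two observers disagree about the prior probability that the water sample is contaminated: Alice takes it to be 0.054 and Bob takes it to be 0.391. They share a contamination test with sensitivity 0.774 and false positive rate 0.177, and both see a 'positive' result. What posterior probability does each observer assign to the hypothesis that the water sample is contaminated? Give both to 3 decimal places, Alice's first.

P('+'|H) = 0.774, P('+'|¬H) = 0.177.
Alice: numerator 0.774·0.054 = 0.041796; evidence = 0.041796+0.177·0.946 = 0.20924; posterior = 0.200.
Bob: numerator 0.774·0.391 = 0.30263; evidence = 0.30263+0.177·0.609 = 0.41043; posterior = 0.737.

Alice: 0.200; Bob: 0.737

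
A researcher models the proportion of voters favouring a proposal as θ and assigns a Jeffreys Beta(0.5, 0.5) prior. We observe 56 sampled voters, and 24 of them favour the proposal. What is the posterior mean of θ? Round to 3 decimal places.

The binomial likelihood is conjugate to the Beta prior: with 24 successes and 32 failures, the posterior is Beta(0.5+24, 0.5+32) = Beta(24.5, 32.5).
E[θ | data] = 24.5/(24.5+32.5) = 0.430.

Posterior mean ≈ 0.430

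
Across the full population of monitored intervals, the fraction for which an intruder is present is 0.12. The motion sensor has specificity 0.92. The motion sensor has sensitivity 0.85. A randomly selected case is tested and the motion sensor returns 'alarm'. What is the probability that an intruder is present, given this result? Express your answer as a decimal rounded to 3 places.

Write H for 'an intruder is present'. Prior odds H:¬H = 0.12/0.88 = 0.13636. For the 'alarm' outcome, the likelihood ratio is 0.85/0.08 = 10.625.
Posterior odds = 0.13636 × 10.625 = 1.4489, so P(H|E) = 1.4489/(1+1.4489) = 0.592.

P(H | E) ≈ 0.592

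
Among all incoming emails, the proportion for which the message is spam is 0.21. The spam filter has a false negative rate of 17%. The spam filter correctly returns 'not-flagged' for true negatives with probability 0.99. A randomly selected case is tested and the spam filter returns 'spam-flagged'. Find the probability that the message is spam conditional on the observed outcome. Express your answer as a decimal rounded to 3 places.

P(H | E) ≈ 0.957

Write H for 'the message is spam'. Prior odds H:¬H = 0.21/0.79 = 0.26582. For the 'spam-flagged' outcome, the likelihood ratio is 0.83/0.01 = 83.000.
Posterior odds = 0.26582 × 83.000 = 22.063, so P(H|E) = 22.063/(1+22.063) = 0.957.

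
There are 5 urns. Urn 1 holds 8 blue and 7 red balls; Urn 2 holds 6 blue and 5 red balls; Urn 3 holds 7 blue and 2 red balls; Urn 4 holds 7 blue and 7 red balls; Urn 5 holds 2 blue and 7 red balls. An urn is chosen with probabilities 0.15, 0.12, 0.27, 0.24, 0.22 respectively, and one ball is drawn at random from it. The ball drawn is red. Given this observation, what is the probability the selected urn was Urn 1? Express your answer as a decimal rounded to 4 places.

Posterior probability ≈ 0.1472

P(red|Urn 1) = 0.4667; P(red|Urn 2) = 0.4545; P(red|Urn 3) = 0.2222; P(red|Urn 4) = 0.5; P(red|Urn 5) = 0.7778.
Prior × likelihood for each source: 0.15·0.4667=0.07000, 0.12·0.4545=0.05455, 0.27·0.2222=0.06000, 0.24·0.5=0.1200, 0.22·0.7778=0.1711. Summing gives P(red) = 0.47566.
P(Urn 1 | red) = 0.07000 / 0.47566 = 0.1472.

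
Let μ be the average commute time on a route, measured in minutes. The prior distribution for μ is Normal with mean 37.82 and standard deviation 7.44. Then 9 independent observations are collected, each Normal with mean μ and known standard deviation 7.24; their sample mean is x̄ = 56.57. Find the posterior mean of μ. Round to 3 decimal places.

Prior precision 1/τ₀² = 1/7.44² = 0.0180657; data precision n/σ² = 9/7.24² = 0.171698.
Posterior precision = 0.0180657 + 0.171698 = 0.189764.
Posterior mean = (0.0180657·37.82 + 0.171698·56.57) / 0.189764 = 54.785.

Posterior mean ≈ 54.785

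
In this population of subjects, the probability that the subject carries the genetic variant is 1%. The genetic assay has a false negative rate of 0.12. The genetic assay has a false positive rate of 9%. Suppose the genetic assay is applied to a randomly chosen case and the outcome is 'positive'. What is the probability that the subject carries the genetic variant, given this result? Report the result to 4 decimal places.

Let H be the event that the subject carries the genetic variant. P(H) = 0.01, so P(¬H) = 0.99. With E the 'positive' result, P(E|H) = 0.88 and P(E|¬H) = 0.09.
P(E) = 0.88·0.01 + 0.09·0.99 = 0.0088000 + 0.089100 = 0.097900.
By Bayes' theorem, P(H|E) = 0.0088000 / 0.097900 = 0.0899.

P(H | E) ≈ 0.0899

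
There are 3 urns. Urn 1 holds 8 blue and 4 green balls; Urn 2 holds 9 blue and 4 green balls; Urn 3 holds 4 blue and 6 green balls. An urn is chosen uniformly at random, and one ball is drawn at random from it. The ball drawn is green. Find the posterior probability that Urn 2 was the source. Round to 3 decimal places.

P(green|Urn 1) = 0.3333; P(green|Urn 2) = 0.3077; P(green|Urn 3) = 0.6.
Prior × likelihood for each source: 0.333333·0.3333=0.1111, 0.333333·0.3077=0.1026, 0.333333·0.6=0.2000. Summing gives P(green) = 0.41368.
P(Urn 2 | green) = 0.1026 / 0.41368 = 0.248.

Posterior probability ≈ 0.248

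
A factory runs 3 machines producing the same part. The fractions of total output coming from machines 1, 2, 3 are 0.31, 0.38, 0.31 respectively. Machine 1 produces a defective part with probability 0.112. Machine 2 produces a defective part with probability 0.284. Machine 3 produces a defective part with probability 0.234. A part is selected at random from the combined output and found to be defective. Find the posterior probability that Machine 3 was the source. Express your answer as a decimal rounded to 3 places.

Posterior probability ≈ 0.337

P(defective|M1) = 0.112; P(defective|M2) = 0.284; P(defective|M3) = 0.234.
Prior × likelihood for each source: 0.31·0.112=0.03472, 0.38·0.284=0.1079, 0.31·0.234=0.07254. Summing gives P(defective) = 0.21518.
P(Machine 3 | defective) = 0.07254 / 0.21518 = 0.337.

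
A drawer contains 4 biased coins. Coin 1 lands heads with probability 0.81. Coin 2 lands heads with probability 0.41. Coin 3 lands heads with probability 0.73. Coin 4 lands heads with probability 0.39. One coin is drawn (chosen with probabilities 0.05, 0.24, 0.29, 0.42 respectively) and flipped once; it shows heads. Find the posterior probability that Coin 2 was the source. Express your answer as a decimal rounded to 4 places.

Tabulate prior·likelihood by source: [1] prior 0.05, lik 0.81, product 0.04050; [2] prior 0.24, lik 0.41, product 0.09840; [3] prior 0.29, lik 0.73, product 0.2117; [4] prior 0.42, lik 0.39, product 0.1638.
Normalizing constant = 0.51440; the posterior for Coin 2 is its product over the sum, 0.09840/0.51440 = 0.1913.

Posterior probability ≈ 0.1913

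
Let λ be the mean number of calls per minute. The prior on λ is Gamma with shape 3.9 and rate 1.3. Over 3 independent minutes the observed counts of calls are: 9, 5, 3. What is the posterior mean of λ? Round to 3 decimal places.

Total count ∑xᵢ = 17 over n = 3 minutes.
Gamma is conjugate to the Poisson likelihood: posterior is Gamma(shape = 3.9+17 = 20.9, rate = 1.3+3 = 4.3).
Posterior mean = shape/rate = 20.9/4.3 = 4.860.

Posterior mean ≈ 4.860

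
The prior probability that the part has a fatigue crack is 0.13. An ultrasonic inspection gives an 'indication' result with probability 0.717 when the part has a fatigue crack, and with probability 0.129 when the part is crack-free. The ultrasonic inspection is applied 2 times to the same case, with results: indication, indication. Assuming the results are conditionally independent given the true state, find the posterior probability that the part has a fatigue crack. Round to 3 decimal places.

Posterior P(H) ≈ 0.822

Let H be the event that the part has a fatigue crack; start with P(H) = 0.13. P('indication'|H) = 0.717, P('indication'|¬H) = 0.129.
Update on result 1 ('indication'): P(H) ← 0.717·0.1300 / (0.717·0.1300 + 0.129·0.8700) = 0.093210/0.20544 = 0.4537.
Update on result 2 ('indication'): P(H) ← 0.717·0.4537 / (0.717·0.4537 + 0.129·0.5463) = 0.32531/0.39578 = 0.8219.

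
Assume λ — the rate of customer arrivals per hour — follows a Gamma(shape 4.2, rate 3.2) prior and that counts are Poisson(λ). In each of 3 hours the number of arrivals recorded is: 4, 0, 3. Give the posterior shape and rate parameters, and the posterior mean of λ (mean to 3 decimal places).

Total count ∑xᵢ = 7 over n = 3 hours.
Gamma is conjugate to the Poisson likelihood: posterior is Gamma(shape = 4.2+7 = 11.2, rate = 3.2+3 = 6.2).
Posterior mean = shape/rate = 11.2/6.2 = 1.806.

Posterior: Gamma(shape=11.2, rate=6.2); mean ≈ 1.806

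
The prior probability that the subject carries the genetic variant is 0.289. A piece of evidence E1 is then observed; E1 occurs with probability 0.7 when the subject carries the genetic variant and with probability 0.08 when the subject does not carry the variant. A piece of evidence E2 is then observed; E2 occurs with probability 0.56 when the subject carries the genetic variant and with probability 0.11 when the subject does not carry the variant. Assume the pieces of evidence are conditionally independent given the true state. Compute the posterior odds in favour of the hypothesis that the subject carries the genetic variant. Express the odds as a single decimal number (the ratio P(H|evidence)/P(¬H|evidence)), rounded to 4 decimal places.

Posterior odds ≈ 18.1064

Prior odds = 0.289/(1−0.289) = 0.40647.
Likelihood ratio for E1 = 0.7/0.08 = 8.7500.
Likelihood ratio for E2 = 0.56/0.11 = 5.0909.
Posterior odds = prior odds × LR₁ × LR₂ = 18.106.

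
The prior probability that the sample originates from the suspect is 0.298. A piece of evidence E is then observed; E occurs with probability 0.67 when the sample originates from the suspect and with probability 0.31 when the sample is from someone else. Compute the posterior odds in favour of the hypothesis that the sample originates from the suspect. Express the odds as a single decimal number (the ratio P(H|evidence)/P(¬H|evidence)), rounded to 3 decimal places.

Posterior odds ≈ 0.917

Prior odds = 0.298/(1−0.298) = 0.42450.
Likelihood ratio for E = 0.67/0.31 = 2.1613.
Posterior odds = prior odds × LR = 0.91747.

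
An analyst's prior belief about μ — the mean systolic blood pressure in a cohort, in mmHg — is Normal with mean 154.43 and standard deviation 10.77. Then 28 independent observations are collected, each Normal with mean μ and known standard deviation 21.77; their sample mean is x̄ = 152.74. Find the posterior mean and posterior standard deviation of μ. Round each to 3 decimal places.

Posterior mean ≈ 152.955; posterior SD ≈ 3.843

With known σ, the Normal prior is conjugate. Weight on the data is w = (n/σ²)/(n/σ² + 1/τ₀²) = 0.0590801/(0.0590801+0.00862122) = 0.87266.
Posterior mean = w·x̄ + (1−w)·μ₀ = 0.87266·152.74 + 0.12734·154.43 = 152.955. Posterior variance = 1/(0.0590801+0.00862122) = 14.7708, so SD = 3.843.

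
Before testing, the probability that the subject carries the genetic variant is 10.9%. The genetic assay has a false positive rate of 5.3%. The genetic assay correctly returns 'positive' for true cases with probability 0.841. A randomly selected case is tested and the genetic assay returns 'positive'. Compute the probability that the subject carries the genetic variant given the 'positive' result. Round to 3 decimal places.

Let H be the event that the subject carries the genetic variant. P(H) = 0.109, so P(¬H) = 0.891. With E the 'positive' result, P(E|H) = 0.841 and P(E|¬H) = 0.053.
P(E) = 0.841·0.109 + 0.053·0.891 = 0.091669 + 0.047223 = 0.13889.
By Bayes' theorem, P(H|E) = 0.091669 / 0.13889 = 0.660.

P(H | E) ≈ 0.660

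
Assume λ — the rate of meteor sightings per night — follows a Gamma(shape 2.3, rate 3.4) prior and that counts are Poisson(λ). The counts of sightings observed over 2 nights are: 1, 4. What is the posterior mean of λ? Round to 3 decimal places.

The Poisson likelihood adds the total count to the shape and the number of exposure periods to the rate. Here ∑xᵢ = 5 and n = 2, so shape 2.3→7.3 and rate 3.4→5.4.
Posterior mean = shape/rate = 7.3/5.4 = 1.352.

Posterior mean ≈ 1.352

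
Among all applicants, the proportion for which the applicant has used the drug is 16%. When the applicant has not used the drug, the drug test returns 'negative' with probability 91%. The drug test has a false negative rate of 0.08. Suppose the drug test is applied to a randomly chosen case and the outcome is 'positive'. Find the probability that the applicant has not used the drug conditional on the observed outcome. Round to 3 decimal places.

P(¬H | E) ≈ 0.339

Let H be the event that the applicant has used the drug. P(H) = 0.16, so P(¬H) = 0.84. With E the 'positive' result, P(E|H) = 0.92 and P(E|¬H) = 0.09.
P(E) = 0.92·0.16 + 0.09·0.84 = 0.14720 + 0.075600 = 0.22280.
By Bayes' theorem, P(H|E) = 0.14720 / 0.22280 = 0.661. Hence P(¬H|E) = 1 − 0.661 = 0.339.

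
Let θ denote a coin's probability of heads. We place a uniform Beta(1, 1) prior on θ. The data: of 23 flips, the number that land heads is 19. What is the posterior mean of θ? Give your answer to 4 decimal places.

Observing 19 successes and 4 failures updates Beta(1, 1) by adding the success and failure counts to the two shape parameters: α = 1+19 = 20, β = 1+4 = 5.
Posterior mean = α/(α+β) = 20/25 = 0.8000.

Posterior mean ≈ 0.8000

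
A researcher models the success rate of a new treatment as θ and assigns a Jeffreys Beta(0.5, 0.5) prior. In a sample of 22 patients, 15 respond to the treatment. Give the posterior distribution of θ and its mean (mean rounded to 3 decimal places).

Posterior: Beta(15.5, 7.5); mean ≈ 0.674

The binomial likelihood is conjugate to the Beta prior: with 15 successes and 7 failures, the posterior is Beta(0.5+15, 0.5+7) = Beta(15.5, 7.5).
Posterior mean = α/(α+β) = 15.5/23 = 0.674.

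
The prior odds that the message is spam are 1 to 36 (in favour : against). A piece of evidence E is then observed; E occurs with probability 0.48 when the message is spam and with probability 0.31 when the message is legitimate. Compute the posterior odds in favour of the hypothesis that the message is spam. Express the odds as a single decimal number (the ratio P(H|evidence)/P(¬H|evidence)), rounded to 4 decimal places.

Prior odds = 1/36 = 0.027778.
Likelihood ratio for E = 0.48/0.31 = 1.5484.
Posterior odds = prior odds × LR = 0.043011.

Posterior odds ≈ 0.0430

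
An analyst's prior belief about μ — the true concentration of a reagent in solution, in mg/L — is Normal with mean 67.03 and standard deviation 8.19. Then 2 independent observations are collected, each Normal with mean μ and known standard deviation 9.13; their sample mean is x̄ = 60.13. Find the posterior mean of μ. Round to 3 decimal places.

Posterior mean ≈ 62.774

Prior precision 1/τ₀² = 1/8.19² = 0.0149084; data precision n/σ² = 2/9.13² = 0.0239932.
Posterior precision = 0.0149084 + 0.0239932 = 0.0389017.
Posterior mean = (0.0149084·67.03 + 0.0239932·60.13) / 0.0389017 = 62.774.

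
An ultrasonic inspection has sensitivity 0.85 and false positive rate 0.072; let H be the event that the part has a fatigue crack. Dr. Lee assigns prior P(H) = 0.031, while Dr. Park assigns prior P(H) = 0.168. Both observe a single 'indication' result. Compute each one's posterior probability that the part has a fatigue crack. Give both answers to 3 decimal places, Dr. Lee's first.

P('+'|H) = 0.85, P('+'|¬H) = 0.072.
Dr. Lee: numerator 0.85·0.031 = 0.026350; evidence = 0.026350+0.072·0.969 = 0.096118; posterior = 0.274.
Dr. Park: numerator 0.85·0.168 = 0.14280; evidence = 0.14280+0.072·0.832 = 0.20270; posterior = 0.704.

Dr. Lee: 0.274; Dr. Park: 0.704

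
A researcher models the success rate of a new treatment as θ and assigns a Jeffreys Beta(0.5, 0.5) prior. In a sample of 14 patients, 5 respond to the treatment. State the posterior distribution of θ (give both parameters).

Posterior: Beta(5.5, 9.5)

Observing 5 successes and 9 failures updates Beta(0.5, 0.5) by adding the success and failure counts to the two shape parameters: α = 0.5+5 = 5.5, β = 0.5+9 = 9.5.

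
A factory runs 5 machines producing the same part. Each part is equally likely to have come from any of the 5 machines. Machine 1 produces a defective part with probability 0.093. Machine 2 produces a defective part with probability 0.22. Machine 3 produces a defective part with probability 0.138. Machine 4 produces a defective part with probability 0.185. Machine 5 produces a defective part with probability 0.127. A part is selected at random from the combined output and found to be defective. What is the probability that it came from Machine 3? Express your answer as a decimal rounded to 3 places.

Tabulate prior·likelihood by source: [1] prior 0.2, lik 0.093, product 0.01860; [2] prior 0.2, lik 0.22, product 0.04400; [3] prior 0.2, lik 0.138, product 0.02760; [4] prior 0.2, lik 0.185, product 0.03700; [5] prior 0.2, lik 0.127, product 0.02540.
Normalizing constant = 0.15260; the posterior for Machine 3 is its product over the sum, 0.02760/0.15260 = 0.181.

Posterior probability ≈ 0.181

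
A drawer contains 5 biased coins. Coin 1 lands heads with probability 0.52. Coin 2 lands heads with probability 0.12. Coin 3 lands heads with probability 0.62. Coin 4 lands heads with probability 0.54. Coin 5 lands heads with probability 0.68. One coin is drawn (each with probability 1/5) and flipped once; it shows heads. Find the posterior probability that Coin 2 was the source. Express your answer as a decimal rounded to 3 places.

Posterior probability ≈ 0.048

Tabulate prior·likelihood by source: [1] prior 0.2, lik 0.52, product 0.1040; [2] prior 0.2, lik 0.12, product 0.02400; [3] prior 0.2, lik 0.62, product 0.1240; [4] prior 0.2, lik 0.54, product 0.1080; [5] prior 0.2, lik 0.68, product 0.1360.
Normalizing constant = 0.49600; the posterior for Coin 2 is its product over the sum, 0.02400/0.49600 = 0.048.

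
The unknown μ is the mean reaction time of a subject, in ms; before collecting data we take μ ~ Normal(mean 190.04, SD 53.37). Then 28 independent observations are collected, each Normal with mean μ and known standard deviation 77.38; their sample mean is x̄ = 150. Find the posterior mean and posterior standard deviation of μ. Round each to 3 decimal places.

Posterior mean ≈ 152.796; posterior SD ≈ 14.104

With known σ, the Normal prior is conjugate. Weight on the data is w = (n/σ²)/(n/σ² + 1/τ₀²) = 0.00467628/(0.00467628+0.00035108) = 0.93017.
Posterior mean = w·x̄ + (1−w)·μ₀ = 0.93017·150 + 0.069834·190.04 = 152.796. Posterior variance = 1/(0.00467628+0.00035108) = 198.912, so SD = 14.104.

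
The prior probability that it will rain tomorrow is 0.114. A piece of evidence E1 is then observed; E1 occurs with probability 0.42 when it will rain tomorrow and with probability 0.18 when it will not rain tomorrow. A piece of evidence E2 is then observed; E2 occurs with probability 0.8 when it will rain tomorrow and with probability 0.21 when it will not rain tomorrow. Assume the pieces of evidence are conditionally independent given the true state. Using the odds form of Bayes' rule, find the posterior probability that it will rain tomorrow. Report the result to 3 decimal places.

Posterior probability ≈ 0.534

Prior odds = 0.114/(1−0.114) = 0.12867.
Likelihood ratio for E1 = 0.42/0.18 = 2.3333.
Likelihood ratio for E2 = 0.8/0.21 = 3.8095.
Posterior odds = prior odds × LR₁ × LR₂ = 1.1437.
Posterior probability = odds/(1+odds) = 1.1437/2.1437 = 0.534.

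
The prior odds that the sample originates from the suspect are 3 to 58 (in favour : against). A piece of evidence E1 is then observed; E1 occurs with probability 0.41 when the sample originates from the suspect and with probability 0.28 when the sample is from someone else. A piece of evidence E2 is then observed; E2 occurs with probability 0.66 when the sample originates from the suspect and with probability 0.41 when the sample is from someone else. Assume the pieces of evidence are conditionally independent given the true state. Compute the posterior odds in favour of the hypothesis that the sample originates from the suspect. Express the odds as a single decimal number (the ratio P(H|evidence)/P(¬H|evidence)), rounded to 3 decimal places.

Posterior odds ≈ 0.122

Prior odds = 3/58 = 0.051724. In log-odds, ln(0.051724) = -2.9618.
Add log likelihood ratios: ln(1.4643) + ln(1.6098) = 0.85745.
Posterior log-odds = -2.1044, so posterior odds = exp(-2.1044) = 0.12192.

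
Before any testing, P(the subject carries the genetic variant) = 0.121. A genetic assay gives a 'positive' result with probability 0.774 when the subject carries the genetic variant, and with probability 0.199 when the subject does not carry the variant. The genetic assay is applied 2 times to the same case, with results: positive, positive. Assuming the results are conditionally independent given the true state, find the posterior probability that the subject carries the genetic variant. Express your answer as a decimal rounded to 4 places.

Posterior P(H) ≈ 0.6756

With H the event that the subject carries the genetic variant, the joint likelihood of the observed sequence is P(data|H) = 0.774·0.774 = 0.59908 and P(data|¬H) = 0.199·0.199 = 0.039601.
Bayes: P(H|data) = 0.121·0.59908 / (0.121·0.59908 + 0.879·0.039601) = 0.072488/0.10730 = 0.6756.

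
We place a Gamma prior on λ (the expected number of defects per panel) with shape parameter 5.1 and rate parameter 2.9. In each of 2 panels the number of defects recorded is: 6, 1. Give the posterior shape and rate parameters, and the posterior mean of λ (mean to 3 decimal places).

Posterior: Gamma(shape=12.1, rate=4.9); mean ≈ 2.469

Total count ∑xᵢ = 7 over n = 2 panels.
Gamma is conjugate to the Poisson likelihood: posterior is Gamma(shape = 5.1+7 = 12.1, rate = 2.9+2 = 4.9).
Posterior mean = shape/rate = 12.1/4.9 = 2.469.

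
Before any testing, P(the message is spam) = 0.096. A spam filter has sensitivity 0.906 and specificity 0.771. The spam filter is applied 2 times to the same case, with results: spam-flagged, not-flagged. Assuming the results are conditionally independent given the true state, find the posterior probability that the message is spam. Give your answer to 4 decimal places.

Posterior P(H) ≈ 0.0487

With H the event that the message is spam, the joint likelihood of the observed sequence is P(data|H) = 0.906·0.094 = 0.085164 and P(data|¬H) = 0.229·0.771 = 0.17656.
Bayes: P(H|data) = 0.096·0.085164 / (0.096·0.085164 + 0.904·0.17656) = 0.0081757/0.16779 = 0.0487.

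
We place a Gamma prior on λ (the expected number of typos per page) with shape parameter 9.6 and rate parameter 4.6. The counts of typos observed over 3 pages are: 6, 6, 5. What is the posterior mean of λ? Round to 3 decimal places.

Total count ∑xᵢ = 17 over n = 3 pages.
Gamma is conjugate to the Poisson likelihood: posterior is Gamma(shape = 9.6+17 = 26.6, rate = 4.6+3 = 7.6).
Posterior mean = shape/rate = 26.6/7.6 = 3.500.

Posterior mean ≈ 3.500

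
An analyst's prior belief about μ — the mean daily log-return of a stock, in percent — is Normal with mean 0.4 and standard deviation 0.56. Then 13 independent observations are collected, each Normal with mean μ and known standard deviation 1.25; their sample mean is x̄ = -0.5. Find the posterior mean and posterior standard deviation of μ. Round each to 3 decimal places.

Posterior mean ≈ -0.251; posterior SD ≈ 0.295

With known σ, the Normal prior is conjugate. Weight on the data is w = (n/σ²)/(n/σ² + 1/τ₀²) = 8.32000/(8.32000+3.18878) = 0.72293.
Posterior mean = w·x̄ + (1−w)·μ₀ = 0.72293·-0.5 + 0.27707·0.4 = -0.251. Posterior variance = 1/(8.32000+3.18878) = 0.0868902, so SD = 0.295.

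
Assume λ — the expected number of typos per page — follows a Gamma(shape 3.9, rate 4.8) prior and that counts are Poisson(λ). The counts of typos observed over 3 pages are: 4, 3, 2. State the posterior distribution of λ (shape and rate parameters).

Total count ∑xᵢ = 9 over n = 3 pages.
Gamma is conjugate to the Poisson likelihood: posterior is Gamma(shape = 3.9+9 = 12.9, rate = 4.8+3 = 7.8).

Posterior: Gamma(shape=12.9, rate=7.8)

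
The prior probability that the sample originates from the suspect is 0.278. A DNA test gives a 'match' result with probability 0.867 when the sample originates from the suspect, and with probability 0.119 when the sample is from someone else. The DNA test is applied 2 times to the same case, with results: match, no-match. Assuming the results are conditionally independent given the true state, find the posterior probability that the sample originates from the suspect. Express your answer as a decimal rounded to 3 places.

With H the event that the sample originates from the suspect, the joint likelihood of the observed sequence is P(data|H) = 0.867·0.133 = 0.11531 and P(data|¬H) = 0.119·0.881 = 0.10484.
Bayes: P(H|data) = 0.278·0.11531 / (0.278·0.11531 + 0.722·0.10484) = 0.032056/0.10775 = 0.2975.

Posterior P(H) ≈ 0.298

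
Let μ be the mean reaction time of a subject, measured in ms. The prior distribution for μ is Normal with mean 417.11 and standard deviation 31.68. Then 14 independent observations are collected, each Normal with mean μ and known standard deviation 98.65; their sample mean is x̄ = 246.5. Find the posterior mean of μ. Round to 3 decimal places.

With known σ, the Normal prior is conjugate. Weight on the data is w = (n/σ²)/(n/σ² + 1/τ₀²) = 0.00143858/(0.00143858+0.00099639) = 0.59080.
Posterior mean = w·x̄ + (1−w)·μ₀ = 0.59080·246.5 + 0.40920·417.11 = 316.314.

Posterior mean ≈ 316.314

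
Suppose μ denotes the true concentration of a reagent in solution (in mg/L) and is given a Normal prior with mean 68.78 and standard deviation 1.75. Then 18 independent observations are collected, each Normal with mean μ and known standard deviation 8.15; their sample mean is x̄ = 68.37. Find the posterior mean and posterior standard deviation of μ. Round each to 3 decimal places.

With known σ, the Normal prior is conjugate. Weight on the data is w = (n/σ²)/(n/σ² + 1/τ₀²) = 0.270993/(0.270993+0.326531) = 0.45353.
Posterior mean = w·x̄ + (1−w)·μ₀ = 0.45353·68.37 + 0.54647·68.78 = 68.594. Posterior variance = 1/(0.270993+0.326531) = 1.67358, so SD = 1.294.

Posterior mean ≈ 68.594; posterior SD ≈ 1.294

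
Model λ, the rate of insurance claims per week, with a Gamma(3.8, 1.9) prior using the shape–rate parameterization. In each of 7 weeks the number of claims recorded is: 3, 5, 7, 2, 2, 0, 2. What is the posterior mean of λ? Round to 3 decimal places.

Total count ∑xᵢ = 21 over n = 7 weeks.
Gamma is conjugate to the Poisson likelihood: posterior is Gamma(shape = 3.8+21 = 24.8, rate = 1.9+7 = 8.9).
Posterior mean = shape/rate = 24.8/8.9 = 2.787.

Posterior mean ≈ 2.787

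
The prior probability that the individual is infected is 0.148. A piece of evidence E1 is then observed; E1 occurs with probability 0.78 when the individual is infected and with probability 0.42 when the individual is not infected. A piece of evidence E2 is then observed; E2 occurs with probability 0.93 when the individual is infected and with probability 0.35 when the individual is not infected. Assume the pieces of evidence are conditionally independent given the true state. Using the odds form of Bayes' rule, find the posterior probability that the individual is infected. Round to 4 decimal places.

Posterior probability ≈ 0.4616

Prior odds = 0.148/(1−0.148) = 0.17371.
Likelihood ratio for E1 = 0.78/0.42 = 1.8571.
Likelihood ratio for E2 = 0.93/0.35 = 2.6571.
Posterior odds = prior odds × LR₁ × LR₂ = 0.85720.
Posterior probability = odds/(1+odds) = 0.85720/1.8572 = 0.4616.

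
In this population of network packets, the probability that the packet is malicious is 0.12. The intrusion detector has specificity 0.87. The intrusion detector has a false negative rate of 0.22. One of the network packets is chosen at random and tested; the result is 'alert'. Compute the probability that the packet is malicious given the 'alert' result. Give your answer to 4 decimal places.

P(H | E) ≈ 0.4500

Let H be the event that the packet is malicious. P(H) = 0.12, so P(¬H) = 0.88. With E the 'alert' result, P(E|H) = 0.78 and P(E|¬H) = 0.13.
P(E) = 0.78·0.12 + 0.13·0.88 = 0.093600 + 0.11440 = 0.20800.
By Bayes' theorem, P(H|E) = 0.093600 / 0.20800 = 0.4500.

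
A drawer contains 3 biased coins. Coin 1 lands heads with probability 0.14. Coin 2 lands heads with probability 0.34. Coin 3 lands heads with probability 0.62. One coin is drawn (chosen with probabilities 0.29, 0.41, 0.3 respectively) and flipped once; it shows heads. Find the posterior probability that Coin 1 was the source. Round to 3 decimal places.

Posterior probability ≈ 0.111

P(heads|C1) = 0.14; P(heads|C2) = 0.34; P(heads|C3) = 0.62.
Prior × likelihood for each source: 0.29·0.14=0.04060, 0.41·0.34=0.1394, 0.3·0.62=0.1860. Summing gives P(heads) = 0.36600.
P(Coin 1 | heads) = 0.04060 / 0.36600 = 0.111.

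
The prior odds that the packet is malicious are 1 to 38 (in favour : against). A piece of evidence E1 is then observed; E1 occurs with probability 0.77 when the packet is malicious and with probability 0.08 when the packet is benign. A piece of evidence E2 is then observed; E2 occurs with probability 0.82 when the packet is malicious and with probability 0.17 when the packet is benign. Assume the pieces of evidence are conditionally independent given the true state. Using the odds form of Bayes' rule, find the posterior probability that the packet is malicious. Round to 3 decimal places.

Prior odds = 1/38 = 0.026316.
Likelihood ratio for E1 = 0.77/0.08 = 9.6250.
Likelihood ratio for E2 = 0.82/0.17 = 4.8235.
Posterior odds = prior odds × LR₁ × LR₂ = 1.2217.
Posterior probability = odds/(1+odds) = 1.2217/2.2217 = 0.550.

Posterior probability ≈ 0.550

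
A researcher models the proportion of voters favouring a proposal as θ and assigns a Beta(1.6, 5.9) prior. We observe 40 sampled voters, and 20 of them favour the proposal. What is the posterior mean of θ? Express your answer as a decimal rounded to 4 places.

Posterior mean ≈ 0.4547

The binomial likelihood is conjugate to the Beta prior: with 20 successes and 20 failures, the posterior is Beta(1.6+20, 5.9+20) = Beta(21.6, 25.9).
Posterior mean = α/(α+β) = 21.6/47.5 = 0.4547.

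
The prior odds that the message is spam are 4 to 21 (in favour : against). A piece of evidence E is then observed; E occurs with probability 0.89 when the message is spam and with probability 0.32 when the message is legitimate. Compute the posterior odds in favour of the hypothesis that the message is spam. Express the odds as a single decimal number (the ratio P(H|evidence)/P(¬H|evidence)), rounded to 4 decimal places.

Posterior odds ≈ 0.5298

Prior odds = 4/21 = 0.19048. In log-odds, ln(0.19048) = -1.6582.
Add log likelihood ratio: ln(2.7812) = 1.0229.
Posterior log-odds = -0.63533, so posterior odds = exp(-0.63533) = 0.52976.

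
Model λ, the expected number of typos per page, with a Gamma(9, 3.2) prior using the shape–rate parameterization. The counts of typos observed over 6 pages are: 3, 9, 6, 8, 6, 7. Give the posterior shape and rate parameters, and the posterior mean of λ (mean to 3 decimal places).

Posterior: Gamma(shape=48, rate=9.2); mean ≈ 5.217

The Poisson likelihood adds the total count to the shape and the number of exposure periods to the rate. Here ∑xᵢ = 39 and n = 6, so shape 9→48 and rate 3.2→9.2.
E[λ | data] = 48/9.2 = 5.217.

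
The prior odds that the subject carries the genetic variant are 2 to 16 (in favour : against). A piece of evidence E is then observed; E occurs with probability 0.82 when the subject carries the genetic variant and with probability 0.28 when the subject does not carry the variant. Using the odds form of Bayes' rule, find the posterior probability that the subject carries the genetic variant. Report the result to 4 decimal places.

Posterior probability ≈ 0.2680

Prior odds = 2/16 = 0.12500. In log-odds, ln(0.12500) = -2.0794.
Add log likelihood ratio: ln(2.9286) = 1.0745.
Posterior log-odds = -1.0049, so posterior odds = exp(-1.0049) = 0.36607. Converting, P(H|E) = 0.36607/1.3661 = 0.2680.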